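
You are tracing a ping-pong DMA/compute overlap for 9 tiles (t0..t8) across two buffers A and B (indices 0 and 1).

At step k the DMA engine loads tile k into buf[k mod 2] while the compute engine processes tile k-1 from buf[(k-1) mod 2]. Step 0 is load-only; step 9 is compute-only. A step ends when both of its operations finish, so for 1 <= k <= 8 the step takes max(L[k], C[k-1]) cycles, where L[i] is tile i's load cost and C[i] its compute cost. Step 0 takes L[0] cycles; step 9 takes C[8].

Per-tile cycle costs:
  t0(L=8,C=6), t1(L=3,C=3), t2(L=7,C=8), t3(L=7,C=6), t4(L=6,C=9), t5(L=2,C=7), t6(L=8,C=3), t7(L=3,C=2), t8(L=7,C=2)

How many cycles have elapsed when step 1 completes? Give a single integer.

  0. 8=8c; end=8; A:t0 B:-
  1. max(3,6)=6c; end=14; A:t0 B:t1
  2. max(7,3)=7c; end=21; A:t2 B:t1
  3. max(7,8)=8c; end=29; A:t2 B:t3
  4. max(6,6)=6c; end=35; A:t4 B:t3
  5. max(2,9)=9c; end=44; A:t4 B:t5
  6. max(8,7)=8c; end=52; A:t6 B:t5
  7. max(3,3)=3c; end=55; A:t6 B:t7
  8. max(7,2)=7c; end=62; A:t8 B:t7
  9. 2=2c; end=64; A:t8 B:t7

end_cycle[1] = 14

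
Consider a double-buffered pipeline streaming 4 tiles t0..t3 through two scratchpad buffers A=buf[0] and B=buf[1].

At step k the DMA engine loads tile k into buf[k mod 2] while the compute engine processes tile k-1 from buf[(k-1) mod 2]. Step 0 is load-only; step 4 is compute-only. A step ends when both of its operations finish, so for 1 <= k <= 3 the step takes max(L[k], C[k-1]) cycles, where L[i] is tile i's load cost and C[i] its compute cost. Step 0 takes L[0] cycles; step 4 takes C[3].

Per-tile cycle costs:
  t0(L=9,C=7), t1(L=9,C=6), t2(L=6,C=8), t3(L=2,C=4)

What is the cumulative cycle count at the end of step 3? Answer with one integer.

end_cycle[3] = 32

k=0 load=t0/9c comp=- wait=9 total=9
k=1 load=t1/9c comp=t0/7c wait=9 total=18
k=2 load=t2/6c comp=t1/6c wait=6 total=24
k=3 load=t3/2c comp=t2/8c wait=8 total=32
k=4 load=- comp=t3/4c wait=4 total=36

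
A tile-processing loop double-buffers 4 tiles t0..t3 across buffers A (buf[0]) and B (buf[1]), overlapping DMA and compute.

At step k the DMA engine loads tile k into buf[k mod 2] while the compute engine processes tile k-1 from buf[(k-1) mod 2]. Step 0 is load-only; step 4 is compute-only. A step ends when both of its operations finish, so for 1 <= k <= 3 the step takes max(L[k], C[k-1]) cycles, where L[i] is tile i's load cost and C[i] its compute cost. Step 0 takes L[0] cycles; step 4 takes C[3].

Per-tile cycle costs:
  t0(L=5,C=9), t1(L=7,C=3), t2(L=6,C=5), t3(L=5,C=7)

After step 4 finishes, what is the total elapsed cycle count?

end_cycle[4] = 32

k=0 load=t0/5c comp=- wait=5 total=5
k=1 load=t1/7c comp=t0/9c wait=9 total=14
k=2 load=t2/6c comp=t1/3c wait=6 total=20
k=3 load=t3/5c comp=t2/5c wait=5 total=25
k=4 load=- comp=t3/7c wait=7 total=32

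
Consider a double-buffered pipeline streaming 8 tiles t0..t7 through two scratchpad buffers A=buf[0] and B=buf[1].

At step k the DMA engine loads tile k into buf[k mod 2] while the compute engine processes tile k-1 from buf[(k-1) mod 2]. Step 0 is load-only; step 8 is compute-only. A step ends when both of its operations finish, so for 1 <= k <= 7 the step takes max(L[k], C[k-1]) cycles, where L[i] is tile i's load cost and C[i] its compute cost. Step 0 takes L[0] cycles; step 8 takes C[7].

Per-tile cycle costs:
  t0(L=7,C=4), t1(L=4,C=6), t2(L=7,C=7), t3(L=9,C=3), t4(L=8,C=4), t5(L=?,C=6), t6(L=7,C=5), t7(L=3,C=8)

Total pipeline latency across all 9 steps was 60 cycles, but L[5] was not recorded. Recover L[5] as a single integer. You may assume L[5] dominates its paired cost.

step 0 | dur = L[0]=7 = 7
step 1 | dur = max(L[1]=4, C[0]=4) = 4
step 2 | dur = max(L[2]=7, C[1]=6) = 7
step 3 | dur = max(L[3]=9, C[2]=7) = 9
step 4 | dur = max(L[4]=8, C[3]=3) = 8
step 5 | dur = max(L[5]=?, C[4]=4) = L[5]  (unknown; binding)
step 6 | dur = max(L[6]=7, C[5]=6) = 7
step 7 | dur = max(L[7]=3, C[6]=5) = 5
step 8 | dur = C[7]=8 = 8
sum of known step durations = 55
dur[5] = total - known = 60 - 55 = 5
L[5] is the binding max in step 5, so L[5] = dur[5] = 5

L[5] = 5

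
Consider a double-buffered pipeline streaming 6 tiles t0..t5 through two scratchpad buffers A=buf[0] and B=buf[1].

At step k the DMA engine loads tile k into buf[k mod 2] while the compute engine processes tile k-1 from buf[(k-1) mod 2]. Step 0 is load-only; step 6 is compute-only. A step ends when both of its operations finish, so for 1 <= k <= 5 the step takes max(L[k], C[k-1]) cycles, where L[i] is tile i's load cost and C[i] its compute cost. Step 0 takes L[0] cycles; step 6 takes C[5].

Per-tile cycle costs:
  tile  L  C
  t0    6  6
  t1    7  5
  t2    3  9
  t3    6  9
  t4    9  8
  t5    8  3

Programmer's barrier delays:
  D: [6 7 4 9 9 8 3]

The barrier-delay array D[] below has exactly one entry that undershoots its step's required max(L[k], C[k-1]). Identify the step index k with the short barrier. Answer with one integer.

hazard at step 2

[0] required=L[0]=6=6 vs D=6 ok
[1] required=max(L[1]=7,C[0]=6)=7 vs D=7 ok
[2] required=max(L[2]=3,C[1]=5)=5 vs D=4 SHORT
[3] required=max(L[3]=6,C[2]=9)=9 vs D=9 ok
[4] required=max(L[4]=9,C[3]=9)=9 vs D=9 ok
[5] required=max(L[5]=8,C[4]=8)=8 vs D=8 ok
[6] required=C[5]=3=3 vs D=3 ok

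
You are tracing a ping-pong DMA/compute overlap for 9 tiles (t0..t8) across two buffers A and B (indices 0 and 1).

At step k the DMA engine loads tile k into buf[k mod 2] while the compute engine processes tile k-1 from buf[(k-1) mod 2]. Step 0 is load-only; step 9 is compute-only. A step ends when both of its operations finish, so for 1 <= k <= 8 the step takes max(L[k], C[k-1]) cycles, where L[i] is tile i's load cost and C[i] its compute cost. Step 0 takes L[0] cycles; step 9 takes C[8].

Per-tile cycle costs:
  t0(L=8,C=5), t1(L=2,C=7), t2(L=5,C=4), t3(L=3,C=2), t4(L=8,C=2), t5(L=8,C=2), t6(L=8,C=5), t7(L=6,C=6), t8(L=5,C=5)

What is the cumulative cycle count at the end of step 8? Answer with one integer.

end_cycle[8] = 60

[0] DMA t0→A (8c) ∥ CU idle ⇒ 8c, clock 8
[1] DMA t1→B (2c) ∥ CU A:t0 (5c) ⇒ 5c, clock 13
[2] DMA t2→A (5c) ∥ CU B:t1 (7c) ⇒ 7c, clock 20
[3] DMA t3→B (3c) ∥ CU A:t2 (4c) ⇒ 4c, clock 24
[4] DMA t4→A (8c) ∥ CU B:t3 (2c) ⇒ 8c, clock 32
[5] DMA t5→B (8c) ∥ CU A:t4 (2c) ⇒ 8c, clock 40
[6] DMA t6→A (8c) ∥ CU B:t5 (2c) ⇒ 8c, clock 48
[7] DMA t7→B (6c) ∥ CU A:t6 (5c) ⇒ 6c, clock 54
[8] DMA t8→A (5c) ∥ CU B:t7 (6c) ⇒ 6c, clock 60
[9] DMA idle ∥ CU A:t8 (5c) ⇒ 5c, clock 65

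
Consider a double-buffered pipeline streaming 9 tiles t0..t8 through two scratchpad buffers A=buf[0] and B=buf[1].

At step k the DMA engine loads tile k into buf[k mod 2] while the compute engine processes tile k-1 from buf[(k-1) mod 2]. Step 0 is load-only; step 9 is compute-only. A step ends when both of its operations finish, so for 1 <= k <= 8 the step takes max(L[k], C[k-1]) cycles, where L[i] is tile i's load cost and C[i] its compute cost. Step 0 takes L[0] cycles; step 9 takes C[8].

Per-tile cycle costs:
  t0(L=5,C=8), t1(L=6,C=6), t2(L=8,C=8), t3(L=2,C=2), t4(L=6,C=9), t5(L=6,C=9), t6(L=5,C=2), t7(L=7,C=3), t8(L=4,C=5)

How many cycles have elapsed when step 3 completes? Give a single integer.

end_cycle[3] = 29

step 0: L[0]=5 → dur=5, Σ=5 | A=load:t0 B=idle [load-only]
step 1: L[1]=6 C[0]=8 → dur=8, Σ=13 | A=compute:t0 B=load:t1 [compute-bound]
step 2: L[2]=8 C[1]=6 → dur=8, Σ=21 | A=load:t2 B=compute:t1 [load-bound]
step 3: L[3]=2 C[2]=8 → dur=8, Σ=29 | A=compute:t2 B=load:t3 [compute-bound]
step 4: L[4]=6 C[3]=2 → dur=6, Σ=35 | A=load:t4 B=compute:t3 [load-bound]
step 5: L[5]=6 C[4]=9 → dur=9, Σ=44 | A=compute:t4 B=load:t5 [compute-bound]
step 6: L[6]=5 C[5]=9 → dur=9, Σ=53 | A=load:t6 B=compute:t5 [compute-bound]
step 7: L[7]=7 C[6]=2 → dur=7, Σ=60 | A=compute:t6 B=load:t7 [load-bound]
step 8: L[8]=4 C[7]=3 → dur=4, Σ=64 | A=load:t8 B=compute:t7 [load-bound]
step 9: C[8]=5 → dur=5, Σ=69 | A=compute:t8 B=idle [compute-only]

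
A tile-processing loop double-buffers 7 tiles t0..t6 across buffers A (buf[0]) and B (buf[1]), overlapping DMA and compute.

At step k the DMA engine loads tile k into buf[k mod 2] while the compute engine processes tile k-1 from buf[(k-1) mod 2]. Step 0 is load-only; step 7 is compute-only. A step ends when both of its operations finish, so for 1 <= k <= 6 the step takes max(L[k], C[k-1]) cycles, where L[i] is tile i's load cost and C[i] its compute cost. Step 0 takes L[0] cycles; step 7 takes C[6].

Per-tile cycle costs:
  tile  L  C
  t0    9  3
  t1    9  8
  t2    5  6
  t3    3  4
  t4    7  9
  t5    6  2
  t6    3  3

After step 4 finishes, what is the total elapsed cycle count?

end_cycle[4] = 39

[0] DMA t0→A (9c) ∥ CU idle ⇒ 9c, clock 9
[1] DMA t1→B (9c) ∥ CU A:t0 (3c) ⇒ 9c, clock 18
[2] DMA t2→A (5c) ∥ CU B:t1 (8c) ⇒ 8c, clock 26
[3] DMA t3→B (3c) ∥ CU A:t2 (6c) ⇒ 6c, clock 32
[4] DMA t4→A (7c) ∥ CU B:t3 (4c) ⇒ 7c, clock 39
[5] DMA t5→B (6c) ∥ CU A:t4 (9c) ⇒ 9c, clock 48
[6] DMA t6→A (3c) ∥ CU B:t5 (2c) ⇒ 3c, clock 51
[7] DMA idle ∥ CU A:t6 (3c) ⇒ 3c, clock 54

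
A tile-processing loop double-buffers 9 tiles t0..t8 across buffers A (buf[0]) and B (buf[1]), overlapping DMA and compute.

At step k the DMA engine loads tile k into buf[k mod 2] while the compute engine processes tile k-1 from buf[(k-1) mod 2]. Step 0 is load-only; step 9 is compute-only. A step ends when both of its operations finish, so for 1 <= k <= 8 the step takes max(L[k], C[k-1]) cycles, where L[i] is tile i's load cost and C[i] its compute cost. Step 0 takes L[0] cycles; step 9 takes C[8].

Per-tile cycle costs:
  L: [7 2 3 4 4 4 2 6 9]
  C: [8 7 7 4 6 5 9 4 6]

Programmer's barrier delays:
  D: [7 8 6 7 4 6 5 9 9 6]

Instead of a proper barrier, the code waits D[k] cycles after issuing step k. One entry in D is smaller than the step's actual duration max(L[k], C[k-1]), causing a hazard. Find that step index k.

hazard at step 2

k=0 barrier L[0]=7→7c, D[0]=7 ok
k=1 barrier max(L[1]=2,C[0]=8)→8c, D[1]=8 ok
k=2 barrier max(L[2]=3,C[1]=7)→7c, D[2]=6 SHORT
k=3 barrier max(L[3]=4,C[2]=7)→7c, D[3]=7 ok
k=4 barrier max(L[4]=4,C[3]=4)→4c, D[4]=4 ok
k=5 barrier max(L[5]=4,C[4]=6)→6c, D[5]=6 ok
k=6 barrier max(L[6]=2,C[5]=5)→5c, D[6]=5 ok
k=7 barrier max(L[7]=6,C[6]=9)→9c, D[7]=9 ok
k=8 barrier max(L[8]=9,C[7]=4)→9c, D[8]=9 ok
k=9 barrier C[8]=6→6c, D[9]=6 ok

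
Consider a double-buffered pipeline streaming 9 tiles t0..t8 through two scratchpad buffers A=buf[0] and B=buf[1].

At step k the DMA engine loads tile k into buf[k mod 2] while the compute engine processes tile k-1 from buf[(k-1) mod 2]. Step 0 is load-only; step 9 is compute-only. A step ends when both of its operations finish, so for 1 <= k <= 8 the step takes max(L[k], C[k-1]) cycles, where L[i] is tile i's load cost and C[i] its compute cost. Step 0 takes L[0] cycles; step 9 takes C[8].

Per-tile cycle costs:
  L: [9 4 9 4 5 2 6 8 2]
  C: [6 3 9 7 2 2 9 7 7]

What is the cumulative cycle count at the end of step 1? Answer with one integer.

end_cycle[1] = 15

k=0 load=t0/9c comp=- wait=9 total=9
k=1 load=t1/4c comp=t0/6c wait=6 total=15
k=2 load=t2/9c comp=t1/3c wait=9 total=24
k=3 load=t3/4c comp=t2/9c wait=9 total=33
k=4 load=t4/5c comp=t3/7c wait=7 total=40
k=5 load=t5/2c comp=t4/2c wait=2 total=42
k=6 load=t6/6c comp=t5/2c wait=6 total=48
k=7 load=t7/8c comp=t6/9c wait=9 total=57
k=8 load=t8/2c comp=t7/7c wait=7 total=64
k=9 load=- comp=t8/7c wait=7 total=71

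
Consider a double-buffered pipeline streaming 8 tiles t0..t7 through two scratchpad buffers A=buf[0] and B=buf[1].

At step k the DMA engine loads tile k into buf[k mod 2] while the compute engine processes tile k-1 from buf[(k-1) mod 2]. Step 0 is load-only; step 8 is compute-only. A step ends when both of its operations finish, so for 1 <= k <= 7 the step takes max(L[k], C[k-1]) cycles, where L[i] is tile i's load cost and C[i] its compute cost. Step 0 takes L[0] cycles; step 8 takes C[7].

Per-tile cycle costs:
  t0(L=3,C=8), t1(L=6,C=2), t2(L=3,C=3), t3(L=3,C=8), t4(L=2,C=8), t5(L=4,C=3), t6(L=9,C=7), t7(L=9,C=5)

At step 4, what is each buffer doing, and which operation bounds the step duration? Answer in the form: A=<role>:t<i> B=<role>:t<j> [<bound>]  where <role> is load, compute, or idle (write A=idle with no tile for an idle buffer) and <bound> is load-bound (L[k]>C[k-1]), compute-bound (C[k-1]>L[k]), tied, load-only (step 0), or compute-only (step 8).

step 4: A=load:t4 B=compute:t3 [compute-bound]

step 0: L[0]=3 → dur=3, Σ=3 | A=load:t0 B=idle [load-only]
step 1: L[1]=6 C[0]=8 → dur=8, Σ=11 | A=compute:t0 B=load:t1 [compute-bound]
step 2: L[2]=3 C[1]=2 → dur=3, Σ=14 | A=load:t2 B=compute:t1 [load-bound]
step 3: L[3]=3 C[2]=3 → dur=3, Σ=17 | A=compute:t2 B=load:t3 [tied]
step 4: L[4]=2 C[3]=8 → dur=8, Σ=25 | A=load:t4 B=compute:t3 [compute-bound]
step 5: L[5]=4 C[4]=8 → dur=8, Σ=33 | A=compute:t4 B=load:t5 [compute-bound]
step 6: L[6]=9 C[5]=3 → dur=9, Σ=42 | A=load:t6 B=compute:t5 [load-bound]
step 7: L[7]=9 C[6]=7 → dur=9, Σ=51 | A=compute:t6 B=load:t7 [load-bound]
step 8: C[7]=5 → dur=5, Σ=56 | A=idle B=compute:t7 [compute-only]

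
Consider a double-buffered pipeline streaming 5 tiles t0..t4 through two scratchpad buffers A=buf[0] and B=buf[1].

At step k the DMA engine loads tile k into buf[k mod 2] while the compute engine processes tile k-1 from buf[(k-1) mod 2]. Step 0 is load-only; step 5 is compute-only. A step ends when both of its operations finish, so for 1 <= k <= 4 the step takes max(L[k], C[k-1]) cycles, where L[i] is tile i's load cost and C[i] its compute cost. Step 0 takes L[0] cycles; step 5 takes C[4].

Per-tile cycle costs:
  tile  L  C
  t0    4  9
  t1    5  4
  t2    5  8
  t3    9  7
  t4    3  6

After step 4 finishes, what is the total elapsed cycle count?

[0] DMA t0→A (4c) ∥ CU idle ⇒ 4c, clock 4
[1] DMA t1→B (5c) ∥ CU A:t0 (9c) ⇒ 9c, clock 13
[2] DMA t2→A (5c) ∥ CU B:t1 (4c) ⇒ 5c, clock 18
[3] DMA t3→B (9c) ∥ CU A:t2 (8c) ⇒ 9c, clock 27
[4] DMA t4→A (3c) ∥ CU B:t3 (7c) ⇒ 7c, clock 34
[5] DMA idle ∥ CU A:t4 (6c) ⇒ 6c, clock 40

end_cycle[4] = 34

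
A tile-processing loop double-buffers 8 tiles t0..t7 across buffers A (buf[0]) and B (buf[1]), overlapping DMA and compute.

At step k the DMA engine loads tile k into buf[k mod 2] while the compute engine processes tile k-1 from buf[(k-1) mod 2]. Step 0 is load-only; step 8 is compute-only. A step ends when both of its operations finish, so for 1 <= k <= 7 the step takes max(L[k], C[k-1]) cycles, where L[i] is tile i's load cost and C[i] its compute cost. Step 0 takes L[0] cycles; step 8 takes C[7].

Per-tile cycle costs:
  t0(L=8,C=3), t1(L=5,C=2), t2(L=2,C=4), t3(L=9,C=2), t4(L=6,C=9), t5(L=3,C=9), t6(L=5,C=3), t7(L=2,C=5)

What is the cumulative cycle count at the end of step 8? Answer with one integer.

  0. 8=8c; end=8; A:t0 B:-
  1. max(5,3)=5c; end=13; A:t0 B:t1
  2. max(2,2)=2c; end=15; A:t2 B:t1
  3. max(9,4)=9c; end=24; A:t2 B:t3
  4. max(6,2)=6c; end=30; A:t4 B:t3
  5. max(3,9)=9c; end=39; A:t4 B:t5
  6. max(5,9)=9c; end=48; A:t6 B:t5
  7. max(2,3)=3c; end=51; A:t6 B:t7
  8. 5=5c; end=56; A:t6 B:t7

end_cycle[8] = 56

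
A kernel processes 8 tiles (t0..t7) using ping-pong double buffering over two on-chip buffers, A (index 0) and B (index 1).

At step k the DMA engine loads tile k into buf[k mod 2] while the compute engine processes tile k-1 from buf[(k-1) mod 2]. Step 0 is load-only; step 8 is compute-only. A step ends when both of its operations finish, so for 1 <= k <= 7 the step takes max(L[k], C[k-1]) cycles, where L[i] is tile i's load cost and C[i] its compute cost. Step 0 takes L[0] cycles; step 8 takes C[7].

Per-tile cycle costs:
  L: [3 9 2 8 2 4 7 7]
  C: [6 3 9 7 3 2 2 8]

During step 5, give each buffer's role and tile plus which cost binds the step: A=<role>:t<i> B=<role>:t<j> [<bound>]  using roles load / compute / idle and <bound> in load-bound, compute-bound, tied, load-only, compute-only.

step 5: A=compute:t4 B=load:t5 [load-bound]

  0. 3=3c; end=3; A:t0 B:-
  1. max(9,6)=9c; end=12; A:t0 B:t1
  2. max(2,3)=3c; end=15; A:t2 B:t1
  3. max(8,9)=9c; end=24; A:t2 B:t3
  4. max(2,7)=7c; end=31; A:t4 B:t3
  5. max(4,3)=4c; end=35; A:t4 B:t5
  6. max(7,2)=7c; end=42; A:t6 B:t5
  7. max(7,2)=7c; end=49; A:t6 B:t7
  8. 8=8c; end=57; A:t6 B:t7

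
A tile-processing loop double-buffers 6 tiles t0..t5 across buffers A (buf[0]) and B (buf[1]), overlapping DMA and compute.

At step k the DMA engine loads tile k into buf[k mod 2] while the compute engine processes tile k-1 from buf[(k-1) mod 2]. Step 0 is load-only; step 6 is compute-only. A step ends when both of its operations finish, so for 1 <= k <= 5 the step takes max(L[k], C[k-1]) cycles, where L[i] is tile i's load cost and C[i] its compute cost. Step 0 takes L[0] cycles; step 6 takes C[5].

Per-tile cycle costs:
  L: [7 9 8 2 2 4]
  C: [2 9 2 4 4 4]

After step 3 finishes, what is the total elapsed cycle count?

end_cycle[3] = 27

k=0 load=t0/7c comp=- wait=7 total=7
k=1 load=t1/9c comp=t0/2c wait=9 total=16
k=2 load=t2/8c comp=t1/9c wait=9 total=25
k=3 load=t3/2c comp=t2/2c wait=2 total=27
k=4 load=t4/2c comp=t3/4c wait=4 total=31
k=5 load=t5/4c comp=t4/4c wait=4 total=35
k=6 load=- comp=t5/4c wait=4 total=39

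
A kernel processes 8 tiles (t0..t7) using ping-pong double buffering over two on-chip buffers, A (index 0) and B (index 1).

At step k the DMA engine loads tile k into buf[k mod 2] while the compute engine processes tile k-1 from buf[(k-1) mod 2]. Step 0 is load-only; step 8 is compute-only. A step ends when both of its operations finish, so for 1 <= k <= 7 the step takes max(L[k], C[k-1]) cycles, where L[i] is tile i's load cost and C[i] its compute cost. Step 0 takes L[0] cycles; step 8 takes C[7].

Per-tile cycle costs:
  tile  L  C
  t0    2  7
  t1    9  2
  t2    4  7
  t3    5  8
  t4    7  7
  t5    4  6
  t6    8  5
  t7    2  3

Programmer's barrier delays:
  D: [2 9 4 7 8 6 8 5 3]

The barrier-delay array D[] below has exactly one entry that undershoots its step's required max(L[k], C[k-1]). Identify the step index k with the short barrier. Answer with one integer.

k=0 barrier L[0]=2→2c, D[0]=2 ok
k=1 barrier max(L[1]=9,C[0]=7)→9c, D[1]=9 ok
k=2 barrier max(L[2]=4,C[1]=2)→4c, D[2]=4 ok
k=3 barrier max(L[3]=5,C[2]=7)→7c, D[3]=7 ok
k=4 barrier max(L[4]=7,C[3]=8)→8c, D[4]=8 ok
k=5 barrier max(L[5]=4,C[4]=7)→7c, D[5]=6 SHORT
k=6 barrier max(L[6]=8,C[5]=6)→8c, D[6]=8 ok
k=7 barrier max(L[7]=2,C[6]=5)→5c, D[7]=5 ok
k=8 barrier C[7]=3→3c, D[8]=3 ok

hazard at step 5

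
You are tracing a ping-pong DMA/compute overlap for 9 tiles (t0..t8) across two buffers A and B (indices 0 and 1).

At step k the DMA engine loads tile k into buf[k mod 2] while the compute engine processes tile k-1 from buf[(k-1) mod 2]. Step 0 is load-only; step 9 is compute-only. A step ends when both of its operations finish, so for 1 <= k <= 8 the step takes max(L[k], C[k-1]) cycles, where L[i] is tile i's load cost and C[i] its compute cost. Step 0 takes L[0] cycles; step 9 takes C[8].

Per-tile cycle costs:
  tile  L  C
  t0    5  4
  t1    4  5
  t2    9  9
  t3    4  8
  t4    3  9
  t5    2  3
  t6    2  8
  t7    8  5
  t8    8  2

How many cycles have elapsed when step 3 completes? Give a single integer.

[0] DMA t0→A (5c) ∥ CU idle ⇒ 5c, clock 5
[1] DMA t1→B (4c) ∥ CU A:t0 (4c) ⇒ 4c, clock 9
[2] DMA t2→A (9c) ∥ CU B:t1 (5c) ⇒ 9c, clock 18
[3] DMA t3→B (4c) ∥ CU A:t2 (9c) ⇒ 9c, clock 27
[4] DMA t4→A (3c) ∥ CU B:t3 (8c) ⇒ 8c, clock 35
[5] DMA t5→B (2c) ∥ CU A:t4 (9c) ⇒ 9c, clock 44
[6] DMA t6→A (2c) ∥ CU B:t5 (3c) ⇒ 3c, clock 47
[7] DMA t7→B (8c) ∥ CU A:t6 (8c) ⇒ 8c, clock 55
[8] DMA t8→A (8c) ∥ CU B:t7 (5c) ⇒ 8c, clock 63
[9] DMA idle ∥ CU A:t8 (2c) ⇒ 2c, clock 65

end_cycle[3] = 27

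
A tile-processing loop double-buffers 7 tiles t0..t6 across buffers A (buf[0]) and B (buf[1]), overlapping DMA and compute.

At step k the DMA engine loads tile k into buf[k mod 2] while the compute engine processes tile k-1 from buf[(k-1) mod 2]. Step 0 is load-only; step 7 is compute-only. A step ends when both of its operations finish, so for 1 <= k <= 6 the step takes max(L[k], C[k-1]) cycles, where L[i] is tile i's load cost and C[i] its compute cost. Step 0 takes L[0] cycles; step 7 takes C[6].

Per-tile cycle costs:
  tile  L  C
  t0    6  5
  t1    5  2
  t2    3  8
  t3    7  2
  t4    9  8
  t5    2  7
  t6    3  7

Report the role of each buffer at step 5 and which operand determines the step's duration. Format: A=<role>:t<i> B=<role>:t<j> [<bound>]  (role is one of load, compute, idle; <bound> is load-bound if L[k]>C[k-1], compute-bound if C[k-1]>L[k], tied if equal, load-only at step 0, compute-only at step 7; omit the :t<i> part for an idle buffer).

  0. 6=6c; end=6; A:t0 B:-
  1. max(5,5)=5c; end=11; A:t0 B:t1
  2. max(3,2)=3c; end=14; A:t2 B:t1
  3. max(7,8)=8c; end=22; A:t2 B:t3
  4. max(9,2)=9c; end=31; A:t4 B:t3
  5. max(2,8)=8c; end=39; A:t4 B:t5
  6. max(3,7)=7c; end=46; A:t6 B:t5
  7. 7=7c; end=53; A:t6 B:t5

step 5: A=compute:t4 B=load:t5 [compute-bound]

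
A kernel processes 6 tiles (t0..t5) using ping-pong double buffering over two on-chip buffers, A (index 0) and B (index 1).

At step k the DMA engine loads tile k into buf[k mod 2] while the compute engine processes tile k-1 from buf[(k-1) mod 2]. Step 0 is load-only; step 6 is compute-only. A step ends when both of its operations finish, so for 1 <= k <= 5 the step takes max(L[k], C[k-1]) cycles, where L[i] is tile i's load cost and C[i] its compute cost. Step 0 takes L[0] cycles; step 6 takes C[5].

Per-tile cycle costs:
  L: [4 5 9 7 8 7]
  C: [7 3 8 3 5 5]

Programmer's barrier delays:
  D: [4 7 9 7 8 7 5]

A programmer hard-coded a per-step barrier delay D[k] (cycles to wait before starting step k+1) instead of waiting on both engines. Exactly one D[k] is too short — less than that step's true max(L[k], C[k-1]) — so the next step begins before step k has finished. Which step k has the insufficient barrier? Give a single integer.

hazard at step 3

k=0 barrier L[0]=4→4c, D[0]=4 ok
k=1 barrier max(L[1]=5,C[0]=7)→7c, D[1]=7 ok
k=2 barrier max(L[2]=9,C[1]=3)→9c, D[2]=9 ok
k=3 barrier max(L[3]=7,C[2]=8)→8c, D[3]=7 SHORT
k=4 barrier max(L[4]=8,C[3]=3)→8c, D[4]=8 ok
k=5 barrier max(L[5]=7,C[4]=5)→7c, D[5]=7 ok
k=6 barrier C[5]=5→5c, D[6]=5 ok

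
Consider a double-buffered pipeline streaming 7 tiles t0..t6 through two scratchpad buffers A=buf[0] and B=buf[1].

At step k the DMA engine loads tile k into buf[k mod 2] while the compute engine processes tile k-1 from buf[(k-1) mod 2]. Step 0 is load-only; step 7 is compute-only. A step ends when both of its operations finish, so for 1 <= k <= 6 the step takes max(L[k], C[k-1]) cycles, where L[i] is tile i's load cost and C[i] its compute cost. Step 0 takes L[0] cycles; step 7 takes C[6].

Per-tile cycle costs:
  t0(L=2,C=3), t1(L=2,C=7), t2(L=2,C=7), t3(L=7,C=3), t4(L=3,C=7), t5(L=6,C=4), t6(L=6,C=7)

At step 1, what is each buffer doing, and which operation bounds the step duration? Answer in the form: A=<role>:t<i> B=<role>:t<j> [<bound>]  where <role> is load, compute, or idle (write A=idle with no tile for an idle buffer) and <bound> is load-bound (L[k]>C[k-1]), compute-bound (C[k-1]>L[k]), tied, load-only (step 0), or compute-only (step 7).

step 1: A=compute:t0 B=load:t1 [compute-bound]

  0. 2=2c; end=2; A:t0 B:-
  1. max(2,3)=3c; end=5; A:t0 B:t1
  2. max(2,7)=7c; end=12; A:t2 B:t1
  3. max(7,7)=7c; end=19; A:t2 B:t3
  4. max(3,3)=3c; end=22; A:t4 B:t3
  5. max(6,7)=7c; end=29; A:t4 B:t5
  6. max(6,4)=6c; end=35; A:t6 B:t5
  7. 7=7c; end=42; A:t6 B:t5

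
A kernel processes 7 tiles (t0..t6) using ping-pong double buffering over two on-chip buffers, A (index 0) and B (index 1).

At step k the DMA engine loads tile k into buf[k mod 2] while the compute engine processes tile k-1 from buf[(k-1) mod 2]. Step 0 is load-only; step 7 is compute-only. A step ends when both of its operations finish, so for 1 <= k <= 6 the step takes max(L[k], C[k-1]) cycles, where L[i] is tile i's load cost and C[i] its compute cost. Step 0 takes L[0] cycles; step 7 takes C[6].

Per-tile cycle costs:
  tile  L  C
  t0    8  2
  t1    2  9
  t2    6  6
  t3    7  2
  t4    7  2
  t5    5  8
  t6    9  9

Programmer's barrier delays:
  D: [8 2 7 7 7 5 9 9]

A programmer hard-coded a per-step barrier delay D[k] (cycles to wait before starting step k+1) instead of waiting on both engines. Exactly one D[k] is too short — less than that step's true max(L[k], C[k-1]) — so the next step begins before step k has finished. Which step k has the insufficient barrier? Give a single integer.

k=0 barrier L[0]=8→8c, D[0]=8 ok
k=1 barrier max(L[1]=2,C[0]=2)→2c, D[1]=2 ok
k=2 barrier max(L[2]=6,C[1]=9)→9c, D[2]=7 SHORT
k=3 barrier max(L[3]=7,C[2]=6)→7c, D[3]=7 ok
k=4 barrier max(L[4]=7,C[3]=2)→7c, D[4]=7 ok
k=5 barrier max(L[5]=5,C[4]=2)→5c, D[5]=5 ok
k=6 barrier max(L[6]=9,C[5]=8)→9c, D[6]=9 ok
k=7 barrier C[6]=9→9c, D[7]=9 ok

hazard at step 2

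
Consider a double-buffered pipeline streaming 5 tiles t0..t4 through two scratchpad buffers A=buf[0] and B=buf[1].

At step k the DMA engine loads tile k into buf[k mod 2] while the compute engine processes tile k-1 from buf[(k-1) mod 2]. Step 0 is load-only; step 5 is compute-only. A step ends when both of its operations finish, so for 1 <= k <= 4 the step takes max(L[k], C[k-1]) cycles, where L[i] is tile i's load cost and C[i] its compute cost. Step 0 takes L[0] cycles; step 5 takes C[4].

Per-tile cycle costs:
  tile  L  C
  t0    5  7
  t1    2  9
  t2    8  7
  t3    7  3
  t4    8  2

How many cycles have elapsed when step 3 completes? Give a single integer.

end_cycle[3] = 28

k=0 load=t0/5c comp=- wait=5 total=5
k=1 load=t1/2c comp=t0/7c wait=7 total=12
k=2 load=t2/8c comp=t1/9c wait=9 total=21
k=3 load=t3/7c comp=t2/7c wait=7 total=28
k=4 load=t4/8c comp=t3/3c wait=8 total=36
k=5 load=- comp=t4/2c wait=2 total=38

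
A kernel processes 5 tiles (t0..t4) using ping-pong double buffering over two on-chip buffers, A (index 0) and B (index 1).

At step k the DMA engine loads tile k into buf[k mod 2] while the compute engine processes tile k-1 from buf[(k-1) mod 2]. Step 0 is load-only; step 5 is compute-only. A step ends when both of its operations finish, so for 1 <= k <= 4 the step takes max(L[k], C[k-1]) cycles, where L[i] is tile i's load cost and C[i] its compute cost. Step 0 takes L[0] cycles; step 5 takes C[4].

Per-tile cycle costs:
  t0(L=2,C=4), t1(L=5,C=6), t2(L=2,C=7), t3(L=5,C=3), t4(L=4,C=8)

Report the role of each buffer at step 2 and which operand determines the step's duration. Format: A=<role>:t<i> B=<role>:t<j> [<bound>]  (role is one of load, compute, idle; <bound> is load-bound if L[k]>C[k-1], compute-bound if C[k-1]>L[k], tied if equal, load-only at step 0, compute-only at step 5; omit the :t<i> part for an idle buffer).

  0. 2=2c; end=2; A:t0 B:-
  1. max(5,4)=5c; end=7; A:t0 B:t1
  2. max(2,6)=6c; end=13; A:t2 B:t1
  3. max(5,7)=7c; end=20; A:t2 B:t3
  4. max(4,3)=4c; end=24; A:t4 B:t3
  5. 8=8c; end=32; A:t4 B:t3

step 2: A=load:t2 B=compute:t1 [compute-bound]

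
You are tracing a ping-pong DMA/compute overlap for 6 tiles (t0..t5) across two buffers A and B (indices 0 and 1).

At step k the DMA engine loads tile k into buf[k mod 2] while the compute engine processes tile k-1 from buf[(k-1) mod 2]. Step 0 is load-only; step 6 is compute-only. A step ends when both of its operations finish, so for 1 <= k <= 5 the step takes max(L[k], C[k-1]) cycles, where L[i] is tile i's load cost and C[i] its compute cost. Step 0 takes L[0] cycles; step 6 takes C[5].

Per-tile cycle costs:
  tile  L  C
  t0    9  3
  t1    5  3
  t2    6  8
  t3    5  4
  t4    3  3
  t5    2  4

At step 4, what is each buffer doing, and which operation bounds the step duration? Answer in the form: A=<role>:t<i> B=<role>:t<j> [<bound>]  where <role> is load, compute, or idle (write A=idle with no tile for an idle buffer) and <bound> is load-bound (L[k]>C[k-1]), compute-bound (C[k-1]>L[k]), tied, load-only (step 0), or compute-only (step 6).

[0] DMA t0→A (9c) ∥ CU idle ⇒ 9c, clock 9
[1] DMA t1→B (5c) ∥ CU A:t0 (3c) ⇒ 5c, clock 14
[2] DMA t2→A (6c) ∥ CU B:t1 (3c) ⇒ 6c, clock 20
[3] DMA t3→B (5c) ∥ CU A:t2 (8c) ⇒ 8c, clock 28
[4] DMA t4→A (3c) ∥ CU B:t3 (4c) ⇒ 4c, clock 32
[5] DMA t5→B (2c) ∥ CU A:t4 (3c) ⇒ 3c, clock 35
[6] DMA idle ∥ CU B:t5 (4c) ⇒ 4c, clock 39

step 4: A=load:t4 B=compute:t3 [compute-bound]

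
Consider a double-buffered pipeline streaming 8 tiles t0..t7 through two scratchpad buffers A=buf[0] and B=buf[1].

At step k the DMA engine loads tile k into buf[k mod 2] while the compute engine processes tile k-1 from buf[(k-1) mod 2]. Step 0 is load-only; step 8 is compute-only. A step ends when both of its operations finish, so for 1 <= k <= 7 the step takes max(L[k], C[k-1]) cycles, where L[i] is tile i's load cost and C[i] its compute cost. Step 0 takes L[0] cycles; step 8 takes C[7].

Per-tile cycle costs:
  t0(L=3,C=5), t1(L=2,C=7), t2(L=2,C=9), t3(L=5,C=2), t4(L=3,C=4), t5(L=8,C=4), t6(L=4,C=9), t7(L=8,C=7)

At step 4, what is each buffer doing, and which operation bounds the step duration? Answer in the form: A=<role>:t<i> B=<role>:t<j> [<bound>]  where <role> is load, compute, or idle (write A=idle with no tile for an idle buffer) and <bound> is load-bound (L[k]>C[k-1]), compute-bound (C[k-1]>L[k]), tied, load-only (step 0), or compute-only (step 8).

step 4: A=load:t4 B=compute:t3 [load-bound]

  0. 3=3c; end=3; A:t0 B:-
  1. max(2,5)=5c; end=8; A:t0 B:t1
  2. max(2,7)=7c; end=15; A:t2 B:t1
  3. max(5,9)=9c; end=24; A:t2 B:t3
  4. max(3,2)=3c; end=27; A:t4 B:t3
  5. max(8,4)=8c; end=35; A:t4 B:t5
  6. max(4,4)=4c; end=39; A:t6 B:t5
  7. max(8,9)=9c; end=48; A:t6 B:t7
  8. 7=7c; end=55; A:t6 B:t7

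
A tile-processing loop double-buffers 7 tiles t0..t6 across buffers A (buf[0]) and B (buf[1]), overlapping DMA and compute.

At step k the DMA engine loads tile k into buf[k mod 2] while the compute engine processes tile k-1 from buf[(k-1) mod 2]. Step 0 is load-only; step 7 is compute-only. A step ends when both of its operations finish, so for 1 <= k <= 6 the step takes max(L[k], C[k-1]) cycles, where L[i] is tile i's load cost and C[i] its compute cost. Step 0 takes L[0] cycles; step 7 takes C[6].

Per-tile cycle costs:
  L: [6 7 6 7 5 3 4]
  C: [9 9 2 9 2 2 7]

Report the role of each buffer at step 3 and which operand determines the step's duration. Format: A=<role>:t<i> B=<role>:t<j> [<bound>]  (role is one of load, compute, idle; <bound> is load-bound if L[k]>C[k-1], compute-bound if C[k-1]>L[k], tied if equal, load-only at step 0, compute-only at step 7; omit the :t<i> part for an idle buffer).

step 3: A=compute:t2 B=load:t3 [load-bound]

step 0: L[0]=6 → dur=6, Σ=6 | A=load:t0 B=idle [load-only]
step 1: L[1]=7 C[0]=9 → dur=9, Σ=15 | A=compute:t0 B=load:t1 [compute-bound]
step 2: L[2]=6 C[1]=9 → dur=9, Σ=24 | A=load:t2 B=compute:t1 [compute-bound]
step 3: L[3]=7 C[2]=2 → dur=7, Σ=31 | A=compute:t2 B=load:t3 [load-bound]
step 4: L[4]=5 C[3]=9 → dur=9, Σ=40 | A=load:t4 B=compute:t3 [compute-bound]
step 5: L[5]=3 C[4]=2 → dur=3, Σ=43 | A=compute:t4 B=load:t5 [load-bound]
step 6: L[6]=4 C[5]=2 → dur=4, Σ=47 | A=load:t6 B=compute:t5 [load-bound]
step 7: C[6]=7 → dur=7, Σ=54 | A=compute:t6 B=idle [compute-only]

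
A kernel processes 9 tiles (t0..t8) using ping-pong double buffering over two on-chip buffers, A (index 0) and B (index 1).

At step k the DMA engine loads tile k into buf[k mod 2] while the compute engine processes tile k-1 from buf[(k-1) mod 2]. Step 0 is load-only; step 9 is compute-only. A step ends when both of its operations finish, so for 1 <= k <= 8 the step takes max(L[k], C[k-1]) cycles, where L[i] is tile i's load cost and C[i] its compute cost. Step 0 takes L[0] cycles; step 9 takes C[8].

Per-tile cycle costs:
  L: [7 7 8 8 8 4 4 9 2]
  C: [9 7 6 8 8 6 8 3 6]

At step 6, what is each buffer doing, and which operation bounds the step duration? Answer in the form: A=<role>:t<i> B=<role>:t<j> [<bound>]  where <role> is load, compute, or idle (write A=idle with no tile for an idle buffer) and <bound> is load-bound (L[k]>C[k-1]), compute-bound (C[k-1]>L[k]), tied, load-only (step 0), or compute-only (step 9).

[0] DMA t0→A (7c) ∥ CU idle ⇒ 7c, clock 7
[1] DMA t1→B (7c) ∥ CU A:t0 (9c) ⇒ 9c, clock 16
[2] DMA t2→A (8c) ∥ CU B:t1 (7c) ⇒ 8c, clock 24
[3] DMA t3→B (8c) ∥ CU A:t2 (6c) ⇒ 8c, clock 32
[4] DMA t4→A (8c) ∥ CU B:t3 (8c) ⇒ 8c, clock 40
[5] DMA t5→B (4c) ∥ CU A:t4 (8c) ⇒ 8c, clock 48
[6] DMA t6→A (4c) ∥ CU B:t5 (6c) ⇒ 6c, clock 54
[7] DMA t7→B (9c) ∥ CU A:t6 (8c) ⇒ 9c, clock 63
[8] DMA t8→A (2c) ∥ CU B:t7 (3c) ⇒ 3c, clock 66
[9] DMA idle ∥ CU A:t8 (6c) ⇒ 6c, clock 72

step 6: A=load:t6 B=compute:t5 [compute-bound]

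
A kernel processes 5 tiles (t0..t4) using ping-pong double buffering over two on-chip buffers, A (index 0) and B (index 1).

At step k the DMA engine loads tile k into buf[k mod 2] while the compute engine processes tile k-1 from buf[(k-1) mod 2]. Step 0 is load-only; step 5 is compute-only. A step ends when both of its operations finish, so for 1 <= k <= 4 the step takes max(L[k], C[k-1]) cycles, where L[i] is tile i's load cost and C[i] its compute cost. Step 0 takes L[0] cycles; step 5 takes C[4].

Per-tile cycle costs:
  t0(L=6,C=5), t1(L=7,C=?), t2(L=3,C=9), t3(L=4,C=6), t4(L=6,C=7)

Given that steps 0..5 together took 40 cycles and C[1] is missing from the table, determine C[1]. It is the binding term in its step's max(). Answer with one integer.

step 0 → dur = L[0]=6 = 6
step 1 → dur = max(L[1]=7, C[0]=5) = 7
step 2 → dur = max(L[2]=3, C[1]=?) = C[1]  (unknown; binding)
step 3 → dur = max(L[3]=4, C[2]=9) = 9
step 4 → dur = max(L[4]=6, C[3]=6) = 6
step 5 → dur = C[4]=7 = 7
sum of known step durations = 35
dur[2] = total - known = 40 - 35 = 5
C[1] is the binding max in step 2, so C[1] = dur[2] = 5

C[1] = 5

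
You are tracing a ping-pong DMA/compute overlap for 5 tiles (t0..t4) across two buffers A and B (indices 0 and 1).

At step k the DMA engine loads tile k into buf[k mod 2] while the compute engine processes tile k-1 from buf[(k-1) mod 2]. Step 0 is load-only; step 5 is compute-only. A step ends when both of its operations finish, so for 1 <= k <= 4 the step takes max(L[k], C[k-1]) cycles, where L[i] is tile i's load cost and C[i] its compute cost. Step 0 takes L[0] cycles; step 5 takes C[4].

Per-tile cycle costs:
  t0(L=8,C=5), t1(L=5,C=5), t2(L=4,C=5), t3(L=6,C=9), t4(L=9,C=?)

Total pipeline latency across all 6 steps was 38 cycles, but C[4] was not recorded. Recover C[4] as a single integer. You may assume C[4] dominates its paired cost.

C[4] = 5

step 0: dur = L[0]=8 = 8
step 1: dur = max(L[1]=5, C[0]=5) = 5
step 2: dur = max(L[2]=4, C[1]=5) = 5
step 3: dur = max(L[3]=6, C[2]=5) = 6
step 4: dur = max(L[4]=9, C[3]=9) = 9
step 5: dur = C[4]=? = C[4]  (unknown; binding)
sum of known step durations = 33
dur[5] = total - known = 38 - 33 = 5
C[4] is the binding max in step 5, so C[4] = dur[5] = 5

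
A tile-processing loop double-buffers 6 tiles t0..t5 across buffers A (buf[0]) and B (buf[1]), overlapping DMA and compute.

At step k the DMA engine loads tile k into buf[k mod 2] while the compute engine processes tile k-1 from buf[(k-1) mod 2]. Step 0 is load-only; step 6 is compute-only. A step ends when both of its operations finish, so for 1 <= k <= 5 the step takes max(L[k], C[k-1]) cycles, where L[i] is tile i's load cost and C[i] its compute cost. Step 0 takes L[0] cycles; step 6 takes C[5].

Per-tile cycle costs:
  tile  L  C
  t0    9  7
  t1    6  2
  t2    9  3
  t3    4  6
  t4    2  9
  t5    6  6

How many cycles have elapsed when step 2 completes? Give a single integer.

end_cycle[2] = 25

  0. 9=9c; end=9; A:t0 B:-
  1. max(6,7)=7c; end=16; A:t0 B:t1
  2. max(9,2)=9c; end=25; A:t2 B:t1
  3. max(4,3)=4c; end=29; A:t2 B:t3
  4. max(2,6)=6c; end=35; A:t4 B:t3
  5. max(6,9)=9c; end=44; A:t4 B:t5
  6. 6=6c; end=50; A:t4 B:t5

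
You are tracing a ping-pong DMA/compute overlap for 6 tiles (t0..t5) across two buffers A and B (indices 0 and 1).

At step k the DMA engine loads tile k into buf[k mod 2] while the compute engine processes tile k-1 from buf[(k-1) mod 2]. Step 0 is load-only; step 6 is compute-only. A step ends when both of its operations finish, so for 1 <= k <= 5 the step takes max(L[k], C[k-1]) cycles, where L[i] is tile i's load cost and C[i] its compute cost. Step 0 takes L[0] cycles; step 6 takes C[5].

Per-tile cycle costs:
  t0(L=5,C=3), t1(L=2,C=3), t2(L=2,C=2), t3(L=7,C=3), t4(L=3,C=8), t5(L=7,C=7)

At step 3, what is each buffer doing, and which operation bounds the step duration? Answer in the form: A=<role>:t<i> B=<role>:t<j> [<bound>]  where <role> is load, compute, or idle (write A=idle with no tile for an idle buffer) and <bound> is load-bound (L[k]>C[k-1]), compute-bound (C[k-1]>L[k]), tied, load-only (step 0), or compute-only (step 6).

step 3: A=compute:t2 B=load:t3 [load-bound]

step 0: L[0]=5 → dur=5, Σ=5 | A=load:t0 B=idle [load-only]
step 1: L[1]=2 C[0]=3 → dur=3, Σ=8 | A=compute:t0 B=load:t1 [compute-bound]
step 2: L[2]=2 C[1]=3 → dur=3, Σ=11 | A=load:t2 B=compute:t1 [compute-bound]
step 3: L[3]=7 C[2]=2 → dur=7, Σ=18 | A=compute:t2 B=load:t3 [load-bound]
step 4: L[4]=3 C[3]=3 → dur=3, Σ=21 | A=load:t4 B=compute:t3 [tied]
step 5: L[5]=7 C[4]=8 → dur=8, Σ=29 | A=compute:t4 B=load:t5 [compute-bound]
step 6: C[5]=7 → dur=7, Σ=36 | A=idle B=compute:t5 [compute-only]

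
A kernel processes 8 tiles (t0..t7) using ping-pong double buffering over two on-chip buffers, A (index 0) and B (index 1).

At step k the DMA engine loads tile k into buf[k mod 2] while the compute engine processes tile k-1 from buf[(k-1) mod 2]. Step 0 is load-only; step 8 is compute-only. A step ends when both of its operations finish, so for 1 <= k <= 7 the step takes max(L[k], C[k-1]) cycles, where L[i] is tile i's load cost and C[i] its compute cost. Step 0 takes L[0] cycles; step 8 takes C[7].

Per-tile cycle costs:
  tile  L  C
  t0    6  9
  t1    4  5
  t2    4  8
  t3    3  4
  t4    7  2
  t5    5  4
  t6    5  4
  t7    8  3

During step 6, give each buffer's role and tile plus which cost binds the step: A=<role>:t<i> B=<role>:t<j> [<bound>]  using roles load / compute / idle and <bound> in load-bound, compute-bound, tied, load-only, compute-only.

step 6: A=load:t6 B=compute:t5 [load-bound]

k=0 load=t0/6c comp=- wait=6 total=6
k=1 load=t1/4c comp=t0/9c wait=9 total=15
k=2 load=t2/4c comp=t1/5c wait=5 total=20
k=3 load=t3/3c comp=t2/8c wait=8 total=28
k=4 load=t4/7c comp=t3/4c wait=7 total=35
k=5 load=t5/5c comp=t4/2c wait=5 total=40
k=6 load=t6/5c comp=t5/4c wait=5 total=45
k=7 load=t7/8c comp=t6/4c wait=8 total=53
k=8 load=- comp=t7/3c wait=3 total=56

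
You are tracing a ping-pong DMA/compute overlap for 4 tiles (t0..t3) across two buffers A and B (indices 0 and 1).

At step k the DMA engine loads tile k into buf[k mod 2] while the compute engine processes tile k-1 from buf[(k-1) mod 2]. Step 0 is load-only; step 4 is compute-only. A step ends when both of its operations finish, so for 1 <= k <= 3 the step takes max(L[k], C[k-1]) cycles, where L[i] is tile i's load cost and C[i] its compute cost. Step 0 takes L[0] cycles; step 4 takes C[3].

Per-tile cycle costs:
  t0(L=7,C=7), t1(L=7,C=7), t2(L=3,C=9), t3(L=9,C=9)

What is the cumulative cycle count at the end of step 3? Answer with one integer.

  0. 7=7c; end=7; A:t0 B:-
  1. max(7,7)=7c; end=14; A:t0 B:t1
  2. max(3,7)=7c; end=21; A:t2 B:t1
  3. max(9,9)=9c; end=30; A:t2 B:t3
  4. 9=9c; end=39; A:t2 B:t3

end_cycle[3] = 30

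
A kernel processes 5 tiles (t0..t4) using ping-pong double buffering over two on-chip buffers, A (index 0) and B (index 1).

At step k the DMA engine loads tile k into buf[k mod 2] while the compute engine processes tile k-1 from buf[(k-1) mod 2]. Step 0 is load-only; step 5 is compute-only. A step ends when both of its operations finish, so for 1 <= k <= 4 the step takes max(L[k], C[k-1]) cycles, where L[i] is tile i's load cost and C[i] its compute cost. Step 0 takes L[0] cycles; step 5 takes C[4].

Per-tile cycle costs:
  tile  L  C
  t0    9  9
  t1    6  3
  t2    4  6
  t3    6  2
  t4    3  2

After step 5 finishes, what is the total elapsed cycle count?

step 0: L[0]=9 → dur=9, Σ=9 | A=load:t0 B=idle [load-only]
step 1: L[1]=6 C[0]=9 → dur=9, Σ=18 | A=compute:t0 B=load:t1 [compute-bound]
step 2: L[2]=4 C[1]=3 → dur=4, Σ=22 | A=load:t2 B=compute:t1 [load-bound]
step 3: L[3]=6 C[2]=6 → dur=6, Σ=28 | A=compute:t2 B=load:t3 [tied]
step 4: L[4]=3 C[3]=2 → dur=3, Σ=31 | A=load:t4 B=compute:t3 [load-bound]
step 5: C[4]=2 → dur=2, Σ=33 | A=compute:t4 B=idle [compute-only]

end_cycle[5] = 33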